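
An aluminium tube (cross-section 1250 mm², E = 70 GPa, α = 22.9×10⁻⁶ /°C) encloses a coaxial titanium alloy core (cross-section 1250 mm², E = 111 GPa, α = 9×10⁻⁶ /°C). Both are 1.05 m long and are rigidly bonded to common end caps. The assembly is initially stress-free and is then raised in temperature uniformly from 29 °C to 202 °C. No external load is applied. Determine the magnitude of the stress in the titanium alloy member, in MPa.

Both members must finish at the same length. With the larger α, the aluminium tends to over-expand; the plates restrain it, putting the aluminium in compression and the titanium alloy in tension. With no external load the two internal forces are equal and opposite, magnitude P.
Equating the net (thermal + elastic) strains gives |α₁ − α₂|·ΔT = P·[1/(A₁E₁) + 1/(A₂E₂)].
|α₁ − α₂|·ΔT = 13.9×10⁻⁶ × 173 = 0.002405.
1/(A₁E₁) + 1/(A₂E₂) = 1/(1250×70×10³) + 1/(1250×111×10³) = 1.864×10⁻⁸ N⁻¹.
So P = 0.002405 / 1.864×10⁻⁸ = 129 kN.
σ_{titanium alloy} = P/A₂ = 129000/1250 = 103.2 MPa, tensile.

σ ≈ 103 MPa (tensile)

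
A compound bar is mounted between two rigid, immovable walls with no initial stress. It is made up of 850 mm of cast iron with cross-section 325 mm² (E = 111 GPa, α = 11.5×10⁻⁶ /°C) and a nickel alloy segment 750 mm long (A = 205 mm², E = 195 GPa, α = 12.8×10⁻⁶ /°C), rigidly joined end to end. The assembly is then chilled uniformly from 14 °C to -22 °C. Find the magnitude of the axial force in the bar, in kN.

If the supports were absent, the total length change would be Σ αᵢΔT Lᵢ = 11.5×10⁻⁶×36×850 + 12.8×10⁻⁶×36×750 = 0.6975 mm.
The walls prevent any net length change, so an axial force P (same in every segment) develops. Compatibility: P · Σ Lᵢ/(AᵢEᵢ) = δ_free.
The series flexibility is Σ Lᵢ/(AᵢEᵢ) = 850/(325×111×10³) + 750/(205×195×10³) = 4.232×10⁻⁵ mm/N.
P = 0.6975 / 4.232×10⁻⁵ = 16480 N = 16.48 kN, tensile.

P ≈ 16.5 kN (tensile)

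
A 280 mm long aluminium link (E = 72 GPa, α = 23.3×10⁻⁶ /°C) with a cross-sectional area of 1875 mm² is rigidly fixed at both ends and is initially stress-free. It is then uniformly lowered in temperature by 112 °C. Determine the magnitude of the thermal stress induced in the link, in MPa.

The supports are rigid, so the total axial strain is zero. The restrained thermal strain is ε = αΔT = 23.3×10⁻⁶ × 112 = 2609.6×10⁻⁶.
σ = EαΔT = 72×10³ × 23.3×10⁻⁶ × 112 = 187.9 MPa (tensile; the link is trying to contract).

σ ≈ 188 MPa (tensile)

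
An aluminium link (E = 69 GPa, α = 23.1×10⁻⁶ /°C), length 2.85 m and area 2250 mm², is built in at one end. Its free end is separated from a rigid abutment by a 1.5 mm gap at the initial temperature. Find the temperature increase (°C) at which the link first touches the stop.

ΔT ≈ 22.8 °C

The gap closes when αΔT L = 1.5 mm, since the link is still unstressed at that instant.
ΔT = 1.5 / (23.1×10⁻⁶ × 2850) = 22.78 °C.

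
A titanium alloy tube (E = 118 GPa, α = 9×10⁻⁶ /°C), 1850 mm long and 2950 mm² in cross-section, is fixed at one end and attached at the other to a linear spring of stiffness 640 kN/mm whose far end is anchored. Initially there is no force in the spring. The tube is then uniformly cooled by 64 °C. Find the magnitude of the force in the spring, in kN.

P ≈ 155 kN

Free thermal contraction: δ_free = αΔT L = 9×10⁻⁶ × 64 × 1850 = 1.066 mm.
With a force P in the spring, the elastic change of the tube is PL/(AE) and that of the spring is P/k; compatibility requires their sum to equal δ_free.
So P = δ_free / [L/(AE) + 1/k] = 1.066 / [ 1850/(2950×118×10³) + 1/(640×10³) ].
P = 1.066 / 6.877×10⁻⁶ = 154900 N.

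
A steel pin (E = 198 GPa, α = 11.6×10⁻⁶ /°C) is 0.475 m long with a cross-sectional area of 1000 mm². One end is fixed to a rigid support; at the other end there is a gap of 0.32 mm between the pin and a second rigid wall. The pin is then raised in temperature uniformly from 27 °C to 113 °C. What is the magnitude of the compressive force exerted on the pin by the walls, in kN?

Free thermal elongation = αΔT L = 11.6×10⁻⁶ × 86 × 475 = 0.4739 mm.
The gap closes (δ_free > 0.32 mm) and the wall then resists a further 0.4739 − 0.32 = 0.1539 mm of expansion.
Compatibility: PL/(AE) = 0.1539 mm, so σ = P/A = E × (0.1539/475) = 64.14 MPa.
Force on the wall = σA = 64.14 × 1000 mm² = 64.14 kN.

P ≈ 64.1 kN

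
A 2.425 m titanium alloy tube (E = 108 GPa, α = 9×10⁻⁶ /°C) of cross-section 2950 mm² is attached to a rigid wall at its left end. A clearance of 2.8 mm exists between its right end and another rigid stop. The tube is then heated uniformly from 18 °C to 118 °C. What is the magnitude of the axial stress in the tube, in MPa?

Free thermal elongation = αΔT L = 9×10⁻⁶ × 100 × 2425 = 2.183 mm.
This is smaller than the 2.8 mm clearance, so the tube expands freely without reaching the stop — the stress is zero.

σ ≈ 0 MPa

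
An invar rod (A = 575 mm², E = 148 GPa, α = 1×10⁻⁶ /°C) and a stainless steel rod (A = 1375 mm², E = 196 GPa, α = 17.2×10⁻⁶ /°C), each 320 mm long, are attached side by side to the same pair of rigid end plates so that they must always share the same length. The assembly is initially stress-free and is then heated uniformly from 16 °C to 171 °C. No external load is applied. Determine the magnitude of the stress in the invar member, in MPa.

The stainless steel has the larger α, so on heating it would change length more than the invar if both were free. The rigid plates force a common final length, so the stainless steel is put into compression and the invar into tension, with equal and opposite forces P (no external load).
Equating the net (thermal + elastic) strains gives |α₁ − α₂|·ΔT = P·[1/(A₁E₁) + 1/(A₂E₂)].
|α₁ − α₂|·ΔT = 16.2×10⁻⁶ × 155 = 0.002511.
1/(A₁E₁) + 1/(A₂E₂) = 1/(575×148×10³) + 1/(1375×196×10³) = 1.546×10⁻⁸ N⁻¹.
P = 0.002511 / 1.546×10⁻⁸ = 162400 N = 162.4 kN.
σ_{invar} = P/A₁ = 162400/575 = 282.4 MPa, tensile.

σ ≈ 282 MPa (tensile)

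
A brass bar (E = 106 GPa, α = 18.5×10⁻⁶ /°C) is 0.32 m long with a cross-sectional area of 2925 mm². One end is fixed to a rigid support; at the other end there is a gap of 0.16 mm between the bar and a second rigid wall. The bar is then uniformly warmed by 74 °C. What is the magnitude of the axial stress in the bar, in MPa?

σ ≈ 92.1 MPa (compressive)

Unrestrained expansion: δ_free = αΔT L = 18.5×10⁻⁶ × 74 × 320 = 0.4381 mm.
The gap closes (δ_free > 0.16 mm) and the wall then resists a further 0.4381 − 0.16 = 0.2781 mm of expansion.
That suppressed elongation corresponds to σ = E·Δ/L = 106×10³ × 0.2781/320 = 92.11 MPa.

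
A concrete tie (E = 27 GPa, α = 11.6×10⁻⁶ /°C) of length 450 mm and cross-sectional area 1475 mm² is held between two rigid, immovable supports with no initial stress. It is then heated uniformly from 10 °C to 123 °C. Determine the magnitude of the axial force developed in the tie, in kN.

With zero net strain, σ = E·αΔT = 27 GPa × 11.6×10⁻⁶ × 113 = 35.39 MPa.
Then P = σA = 35.39 × 1475 mm² = 52.2 kN, compressive.

P ≈ 52.2 kN (compressive)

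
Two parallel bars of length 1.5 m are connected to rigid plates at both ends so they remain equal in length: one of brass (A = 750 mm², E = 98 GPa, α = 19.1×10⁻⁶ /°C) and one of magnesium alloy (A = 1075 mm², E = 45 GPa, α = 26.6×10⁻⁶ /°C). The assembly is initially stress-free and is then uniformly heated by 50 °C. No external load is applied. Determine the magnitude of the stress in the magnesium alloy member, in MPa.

σ ≈ 10.2 MPa (compressive)

The magnesium alloy has the larger α, so on heating it would change length more than the brass if both were free. The rigid plates force a common final length, so the magnesium alloy is put into compression and the brass into tension, with equal and opposite forces P (no external load).
Setting the final lengths equal and cancelling L: (α₁ − α₂)ΔT = P/(A₁E₁) + P/(A₂E₂).
|α₁ − α₂|·ΔT = 7.5×10⁻⁶ × 50 = 0.000375.
1/(A₁E₁) + 1/(A₂E₂) = 1/(750×98×10³) + 1/(1075×45×10³) = 3.428×10⁻⁸ N⁻¹.
P = 0.000375 / 3.428×10⁻⁸ = 10940 N = 10.94 kN.
σ_{magnesium alloy} = P/A₂ = 10940/1075 = 10.18 MPa, compressive.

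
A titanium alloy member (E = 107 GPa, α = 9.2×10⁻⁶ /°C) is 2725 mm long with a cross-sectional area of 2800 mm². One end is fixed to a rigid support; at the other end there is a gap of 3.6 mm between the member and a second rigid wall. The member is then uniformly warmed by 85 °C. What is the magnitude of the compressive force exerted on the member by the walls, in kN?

Free thermal elongation = αΔT L = 9.2×10⁻⁶ × 85 × 2725 = 2.131 mm.
This is smaller than the 3.6 mm clearance, so the member expands freely without reaching the stop — the stress is zero.

P ≈ 0 kN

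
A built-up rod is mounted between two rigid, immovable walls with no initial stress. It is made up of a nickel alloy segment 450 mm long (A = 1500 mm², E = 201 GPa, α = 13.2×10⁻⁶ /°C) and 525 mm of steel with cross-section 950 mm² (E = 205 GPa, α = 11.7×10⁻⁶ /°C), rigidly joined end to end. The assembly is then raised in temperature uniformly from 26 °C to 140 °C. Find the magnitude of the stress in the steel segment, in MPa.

With the walls removed the bar would change length by δ_free = Σ αᵢΔT Lᵢ = 13.2×10⁻⁶×114×450 + 11.7×10⁻⁶×114×525 = 1.377 mm.
Since the ends are fixed, an axial force P builds up, equal in every segment, with P · Σ Lᵢ/(AᵢEᵢ) = δ_free.
Σ Lᵢ/(AᵢEᵢ) = 450/(1500×201×10³) + 525/(950×205×10³) = 4.188×10⁻⁶ mm/N.
Hence P = δ_free / Σ(L/AE) = 1.377/4.188×10⁻⁶ = 328.9 kN (compressive).
σ_{steel} = P / A = 328900 / 950 = 346.2 MPa.

σ ≈ 346 MPa (compressive)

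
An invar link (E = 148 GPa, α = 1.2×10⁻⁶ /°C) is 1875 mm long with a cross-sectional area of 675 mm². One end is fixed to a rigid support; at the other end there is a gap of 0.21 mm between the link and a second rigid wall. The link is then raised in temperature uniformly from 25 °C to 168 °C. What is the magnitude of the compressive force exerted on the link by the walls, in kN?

P ≈ 5.95 kN

Free thermal elongation = αΔT L = 1.2×10⁻⁶ × 143 × 1875 = 0.3217 mm.
This exceeds the 0.21 mm gap, so the wall pushes back. The portion of expansion that must be recovered elastically is δ_free − gap = 0.3217 − 0.21 = 0.1117 mm.
So σ = E(δ_free − g)/L = 148×10³ × 0.1117/1875 = 8.821 MPa.
Force on the wall = σA = 8.821 × 675 mm² = 5.954 kN.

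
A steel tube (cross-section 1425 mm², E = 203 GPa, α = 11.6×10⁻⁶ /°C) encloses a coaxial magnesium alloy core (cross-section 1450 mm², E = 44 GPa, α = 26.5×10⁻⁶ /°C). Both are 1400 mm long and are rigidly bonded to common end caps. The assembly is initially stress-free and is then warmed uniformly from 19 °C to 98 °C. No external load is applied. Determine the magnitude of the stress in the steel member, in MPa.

The magnesium alloy has the larger α, so on heating it would change length more than the steel if both were free. The rigid plates force a common final length, so the magnesium alloy is put into compression and the steel into tension, with equal and opposite forces P (no external load).
Setting the final lengths equal and cancelling L: (α₁ − α₂)ΔT = P/(A₁E₁) + P/(A₂E₂).
|α₁ − α₂|·ΔT = 14.9×10⁻⁶ × 79 = 0.001177.
1/(A₁E₁) + 1/(A₂E₂) = 1/(1425×203×10³) + 1/(1450×44×10³) = 1.913×10⁻⁸ N⁻¹.
P = 0.001177 / 1.913×10⁻⁸ = 61530 N = 61.53 kN.
σ_{steel} = P/A₁ = 61530/1425 = 43.18 MPa, tensile.

σ ≈ 43.2 MPa (tensile)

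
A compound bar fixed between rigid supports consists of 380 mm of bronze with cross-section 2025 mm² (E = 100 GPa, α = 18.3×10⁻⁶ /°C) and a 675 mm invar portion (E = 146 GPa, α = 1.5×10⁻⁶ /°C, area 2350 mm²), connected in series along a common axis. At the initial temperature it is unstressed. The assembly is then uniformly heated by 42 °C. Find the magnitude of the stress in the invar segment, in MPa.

If the supports were absent, the total length change would be Σ αᵢΔT Lᵢ = 18.3×10⁻⁶×42×380 + 1.5×10⁻⁶×42×675 = 0.3346 mm.
The walls prevent any net length change, so an axial force P (same in every segment) develops. Compatibility: P · Σ Lᵢ/(AᵢEᵢ) = δ_free.
The series flexibility is Σ Lᵢ/(AᵢEᵢ) = 380/(2025×100×10³) + 675/(2350×146×10³) = 3.844×10⁻⁶ mm/N.
Hence P = δ_free / Σ(L/AE) = 0.3346/3.844×10⁻⁶ = 87.05 kN (compressive).
σ_{invar} = P / A = 87050 / 2350 = 37.04 MPa.

σ ≈ 37 MPa (compressive)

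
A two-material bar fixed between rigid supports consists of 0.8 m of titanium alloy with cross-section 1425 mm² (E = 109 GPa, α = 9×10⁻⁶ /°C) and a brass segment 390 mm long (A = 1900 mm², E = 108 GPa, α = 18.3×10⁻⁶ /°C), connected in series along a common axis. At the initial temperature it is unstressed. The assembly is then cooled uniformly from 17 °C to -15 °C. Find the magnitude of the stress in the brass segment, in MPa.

If the supports were absent, the total length change would be Σ αᵢΔT Lᵢ = 9×10⁻⁶×32×800 + 18.3×10⁻⁶×32×390 = 0.4588 mm.
Since the ends are fixed, an axial force P builds up, equal in every segment, with P · Σ Lᵢ/(AᵢEᵢ) = δ_free.
The series flexibility is Σ Lᵢ/(AᵢEᵢ) = 800/(1425×109×10³) + 390/(1900×108×10³) = 7.051×10⁻⁶ mm/N.
Hence P = δ_free / Σ(L/AE) = 0.4588/7.051×10⁻⁶ = 65.07 kN (tensile).
σ_{brass} = P / A = 65070 / 1900 = 34.25 MPa.

σ ≈ 34.2 MPa (tensile)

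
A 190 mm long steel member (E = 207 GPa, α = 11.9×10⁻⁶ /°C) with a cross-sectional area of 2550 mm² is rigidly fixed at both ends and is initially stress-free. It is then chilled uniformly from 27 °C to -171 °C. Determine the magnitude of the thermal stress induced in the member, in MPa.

With length fixed, the mechanical strain must cancel the thermal strain αΔT = 11.9×10⁻⁶ × 198 = 2356.2×10⁻⁶.
The stress required to suppress this strain is σ = Eε = 207×10³ × 2356.2×10⁻⁶ = 487.7 MPa, tensile since the member is trying to contract.

σ ≈ 488 MPa (tensile)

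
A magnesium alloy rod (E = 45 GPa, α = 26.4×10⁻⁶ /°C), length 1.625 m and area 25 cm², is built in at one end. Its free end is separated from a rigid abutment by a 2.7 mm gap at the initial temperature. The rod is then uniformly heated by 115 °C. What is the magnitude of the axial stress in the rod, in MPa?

Unrestrained expansion: δ_free = αΔT L = 26.4×10⁻⁶ × 115 × 1625 = 4.933 mm.
This exceeds the 2.7 mm gap, so the wall pushes back. The portion of expansion that must be recovered elastically is δ_free − gap = 4.933 − 2.7 = 2.233 mm.
So σ = E(δ_free − g)/L = 45×10³ × 2.233/1625 = 61.85 MPa.

σ ≈ 61.9 MPa (compressive)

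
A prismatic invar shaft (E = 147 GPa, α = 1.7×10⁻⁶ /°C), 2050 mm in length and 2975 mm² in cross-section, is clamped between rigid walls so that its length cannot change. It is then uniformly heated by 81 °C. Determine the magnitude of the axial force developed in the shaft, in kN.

With zero net strain, σ = E·αΔT = 147 GPa × 1.7×10⁻⁶ × 81 = 20.24 MPa.
Then P = σA = 20.24 × 2975 mm² = 60.22 kN, compressive.

P ≈ 60.2 kN (compressive)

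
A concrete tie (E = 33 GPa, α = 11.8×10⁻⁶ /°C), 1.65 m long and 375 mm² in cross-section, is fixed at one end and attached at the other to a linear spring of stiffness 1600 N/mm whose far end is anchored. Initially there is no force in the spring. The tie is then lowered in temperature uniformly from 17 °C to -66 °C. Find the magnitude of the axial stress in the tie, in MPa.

The unrestrained thermal change is αΔT L = 11.8×10⁻⁶ × 83 × 1650 = 1.616 mm.
With a force P in the spring, the elastic change of the tie is PL/(AE) and that of the spring is P/k; compatibility requires their sum to equal δ_free.
P [ L/(AE) + 1/k ] = δ_free → P [ 1650/(375×33×10³) + 1/(1600) ] = 1.616.
P = 1.616 / 0.0007583 = 2131 N.
σ = P/A = 2131/375 = 5.683 MPa.

σ ≈ 5.68 MPa (tensile)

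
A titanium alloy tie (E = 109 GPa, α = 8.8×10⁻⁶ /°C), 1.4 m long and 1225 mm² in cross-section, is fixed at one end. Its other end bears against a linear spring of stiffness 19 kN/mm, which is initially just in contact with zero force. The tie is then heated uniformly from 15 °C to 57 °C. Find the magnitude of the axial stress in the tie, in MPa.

The unrestrained thermal change is αΔT L = 8.8×10⁻⁶ × 42 × 1400 = 0.5174 mm.
Let P be the compressive force at the spring. The tie shortens elastically by PL/(AE) and the spring compresses by P/k; together these equal δ_free.
So P = δ_free / [L/(AE) + 1/k] = 0.5174 / [ 1400/(1225×109×10³) + 1/(19×10³) ].
P = 0.5174 / 6.312×10⁻⁵ = 8198 N.
σ = P/A = 8198/1225 = 6.692 MPa.

σ ≈ 6.69 MPa (compressive)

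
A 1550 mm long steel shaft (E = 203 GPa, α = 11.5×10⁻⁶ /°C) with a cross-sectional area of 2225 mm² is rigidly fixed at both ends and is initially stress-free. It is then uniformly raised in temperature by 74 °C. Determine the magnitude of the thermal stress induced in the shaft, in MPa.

σ ≈ 173 MPa (compressive)

With length fixed, the mechanical strain must cancel the thermal strain αΔT = 11.5×10⁻⁶ × 74 = 851×10⁻⁶.
The stress required to suppress this strain is σ = Eε = 203×10³ × 851×10⁻⁶ = 172.8 MPa, compressive since the shaft is trying to expand.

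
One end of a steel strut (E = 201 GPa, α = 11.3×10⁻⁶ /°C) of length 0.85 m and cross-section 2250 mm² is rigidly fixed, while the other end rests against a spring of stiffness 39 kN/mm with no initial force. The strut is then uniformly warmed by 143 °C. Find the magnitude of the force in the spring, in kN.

The unrestrained thermal change is αΔT L = 11.3×10⁻⁶ × 143 × 850 = 1.374 mm.
Let P be the compressive force at the spring. The strut shortens elastically by PL/(AE) and the spring compresses by P/k; together these equal δ_free.
P [ L/(AE) + 1/k ] = δ_free → P [ 850/(2250×201×10³) + 1/(39×10³) ] = 1.374.
P = 1.374 / 2.752×10⁻⁵ = 49910 N.

P ≈ 49.9 kN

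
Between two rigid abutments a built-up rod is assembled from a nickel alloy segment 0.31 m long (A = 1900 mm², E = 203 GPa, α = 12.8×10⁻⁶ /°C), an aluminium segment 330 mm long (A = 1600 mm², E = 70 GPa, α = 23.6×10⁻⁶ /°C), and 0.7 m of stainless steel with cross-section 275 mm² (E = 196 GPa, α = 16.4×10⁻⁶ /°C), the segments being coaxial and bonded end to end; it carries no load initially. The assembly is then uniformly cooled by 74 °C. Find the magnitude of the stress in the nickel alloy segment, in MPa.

σ ≈ 54.1 MPa (tensile)

With the walls removed the bar would change length by δ_free = Σ αᵢΔT Lᵢ = 12.8×10⁻⁶×74×310 + 23.6×10⁻⁶×74×330 + 16.4×10⁻⁶×74×700 = 1.719 mm.
The rigid supports impose zero overall length change; the single axial force P common to all segments must satisfy P Σ Lᵢ/(AᵢEᵢ) = δ_free.
Σ Lᵢ/(AᵢEᵢ) = 310/(1900×203×10³) + 330/(1600×70×10³) + 700/(275×196×10³) = 1.674×10⁻⁵ mm/N.
Hence P = δ_free / Σ(L/AE) = 1.719/1.674×10⁻⁵ = 102.7 kN (tensile).
σ_{nickel alloy} = P / A = 102700 / 1900 = 54.07 MPa.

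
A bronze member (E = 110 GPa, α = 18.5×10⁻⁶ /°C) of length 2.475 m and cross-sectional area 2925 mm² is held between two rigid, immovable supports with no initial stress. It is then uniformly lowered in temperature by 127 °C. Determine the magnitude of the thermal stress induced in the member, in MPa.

The supports are rigid, so the total axial strain is zero. The restrained thermal strain is ε = αΔT = 18.5×10⁻⁶ × 127 = 2349.5×10⁻⁶.
The stress required to suppress this strain is σ = Eε = 110×10³ × 2349.5×10⁻⁶ = 258.4 MPa, tensile since the member is trying to contract.

σ ≈ 258 MPa (tensile)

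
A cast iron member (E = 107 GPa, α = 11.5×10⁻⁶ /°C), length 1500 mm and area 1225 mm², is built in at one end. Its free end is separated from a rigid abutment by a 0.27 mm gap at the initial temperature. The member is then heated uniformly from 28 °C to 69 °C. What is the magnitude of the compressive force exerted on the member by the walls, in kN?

P ≈ 38.2 kN

Unrestrained expansion: δ_free = αΔT L = 11.5×10⁻⁶ × 41 × 1500 = 0.7073 mm.
After closing the 0.27 mm clearance, 0.7073 − 0.27 = 0.4373 mm of expansion remains to be suppressed by the wall.
Compatibility: PL/(AE) = 0.4373 mm, so σ = P/A = E × (0.4373/1500) = 31.19 MPa.
P = σA = 31.19 × 1225 = 38.21 kN.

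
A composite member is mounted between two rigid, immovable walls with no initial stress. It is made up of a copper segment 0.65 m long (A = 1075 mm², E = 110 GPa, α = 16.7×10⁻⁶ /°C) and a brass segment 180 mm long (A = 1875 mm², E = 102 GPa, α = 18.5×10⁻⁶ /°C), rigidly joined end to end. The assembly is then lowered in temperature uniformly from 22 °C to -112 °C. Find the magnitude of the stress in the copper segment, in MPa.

With the walls removed the bar would change length by δ_free = Σ αᵢΔT Lᵢ = 16.7×10⁻⁶×134×650 + 18.5×10⁻⁶×134×180 = 1.901 mm.
The rigid supports impose zero overall length change; the single axial force P common to all segments must satisfy P Σ Lᵢ/(AᵢEᵢ) = δ_free.
The series flexibility is Σ Lᵢ/(AᵢEᵢ) = 650/(1075×110×10³) + 180/(1875×102×10³) = 6.438×10⁻⁶ mm/N.
Hence P = δ_free / Σ(L/AE) = 1.901/6.438×10⁻⁶ = 295.2 kN (tensile).
σ_{copper} = P / A = 295200 / 1075 = 274.6 MPa.

σ ≈ 275 MPa (tensile)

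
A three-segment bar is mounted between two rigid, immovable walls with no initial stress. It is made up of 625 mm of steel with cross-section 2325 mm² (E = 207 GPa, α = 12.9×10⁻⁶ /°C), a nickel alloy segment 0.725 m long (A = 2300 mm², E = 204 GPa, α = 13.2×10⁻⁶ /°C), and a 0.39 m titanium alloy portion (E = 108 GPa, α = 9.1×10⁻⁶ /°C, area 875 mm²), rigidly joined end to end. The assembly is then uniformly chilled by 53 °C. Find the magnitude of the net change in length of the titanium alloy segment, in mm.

|ΔL| ≈ 0.477 mm

If the supports were absent, the total length change would be Σ αᵢΔT Lᵢ = 12.9×10⁻⁶×53×625 + 13.2×10⁻⁶×53×725 + 9.1×10⁻⁶×53×390 = 1.123 mm.
Since the ends are fixed, an axial force P builds up, equal in every segment, with P · Σ Lᵢ/(AᵢEᵢ) = δ_free.
The series flexibility is Σ Lᵢ/(AᵢEᵢ) = 625/(2325×207×10³) + 725/(2300×204×10³) + 390/(875×108×10³) = 6.971×10⁻⁶ mm/N.
P = 1.123 / 6.971×10⁻⁶ = 161000 N = 161 kN, tensile.
For the titanium alloy segment, free thermal change = 9.1×10⁻⁶×53×390 = 0.1881 mm and elastic change from P = 161000×390/(875×108×10³) = 0.6646 mm; these oppose, so the net change is 0.477 mm (segment lengthens).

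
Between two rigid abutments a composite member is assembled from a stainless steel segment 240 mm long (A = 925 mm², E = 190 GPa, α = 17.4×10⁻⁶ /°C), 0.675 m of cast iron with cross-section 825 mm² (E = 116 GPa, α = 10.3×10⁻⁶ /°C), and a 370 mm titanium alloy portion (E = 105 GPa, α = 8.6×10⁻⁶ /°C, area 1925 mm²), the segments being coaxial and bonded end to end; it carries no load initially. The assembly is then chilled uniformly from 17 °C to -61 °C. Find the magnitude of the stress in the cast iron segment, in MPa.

σ ≈ 132 MPa (tensile)

Free thermal contraction of the whole bar: Σ αᵢΔT Lᵢ = 17.4×10⁻⁶×78×240 + 10.3×10⁻⁶×78×675 + 8.6×10⁻⁶×78×370 = 1.116 mm.
The walls prevent any net length change, so an axial force P (same in every segment) develops. Compatibility: P · Σ Lᵢ/(AᵢEᵢ) = δ_free.
The series flexibility is Σ Lᵢ/(AᵢEᵢ) = 240/(925×190×10³) + 675/(825×116×10³) + 370/(1925×105×10³) = 1.025×10⁻⁵ mm/N.
Hence P = δ_free / Σ(L/AE) = 1.116/1.025×10⁻⁵ = 108.9 kN (tensile).
σ_{cast iron} = P / A = 108900 / 825 = 132 MPa.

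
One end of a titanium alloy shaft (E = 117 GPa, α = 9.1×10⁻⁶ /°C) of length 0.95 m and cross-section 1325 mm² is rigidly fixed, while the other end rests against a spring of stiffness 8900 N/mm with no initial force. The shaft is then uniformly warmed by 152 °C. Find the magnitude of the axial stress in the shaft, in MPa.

σ ≈ 8.37 MPa (compressive)

The unrestrained thermal change is αΔT L = 9.1×10⁻⁶ × 152 × 950 = 1.314 mm.
Let P be the compressive force at the spring. The shaft shortens elastically by PL/(AE) and the spring compresses by P/k; together these equal δ_free.
P [ L/(AE) + 1/k ] = δ_free → P [ 950/(1325×117×10³) + 1/(8900) ] = 1.314.
P = 1.314 / 0.0001185 = 11090 N.
σ = P/A = 11090/1325 = 8.37 MPa.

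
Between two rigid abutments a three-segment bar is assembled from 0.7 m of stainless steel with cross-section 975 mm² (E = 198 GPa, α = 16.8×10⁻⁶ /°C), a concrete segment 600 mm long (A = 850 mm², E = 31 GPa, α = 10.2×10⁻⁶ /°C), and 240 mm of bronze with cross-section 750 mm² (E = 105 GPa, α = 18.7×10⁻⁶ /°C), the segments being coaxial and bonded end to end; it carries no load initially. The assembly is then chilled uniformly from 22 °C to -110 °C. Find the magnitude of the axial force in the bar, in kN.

If the supports were absent, the total length change would be Σ αᵢΔT Lᵢ = 16.8×10⁻⁶×132×700 + 10.2×10⁻⁶×132×600 + 18.7×10⁻⁶×132×240 = 2.953 mm.
The walls prevent any net length change, so an axial force P (same in every segment) develops. Compatibility: P · Σ Lᵢ/(AᵢEᵢ) = δ_free.
Σ Lᵢ/(AᵢEᵢ) = 700/(975×198×10³) + 600/(850×31×10³) + 240/(750×105×10³) = 2.944×10⁻⁵ mm/N.
P = 2.953 / 2.944×10⁻⁵ = 100300 N = 100.3 kN, tensile.

P ≈ 100 kN (tensile)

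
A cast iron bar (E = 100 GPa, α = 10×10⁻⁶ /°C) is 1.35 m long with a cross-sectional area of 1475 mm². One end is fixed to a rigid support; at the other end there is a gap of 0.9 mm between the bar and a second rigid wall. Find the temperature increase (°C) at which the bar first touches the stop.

ΔT ≈ 66.7 °C

The gap closes when αΔT L = 0.9 mm, since the bar is still unstressed at that instant.
So ΔT = g/(αL) = 0.9/(10×10⁻⁶ × 1350) = 66.67 °C.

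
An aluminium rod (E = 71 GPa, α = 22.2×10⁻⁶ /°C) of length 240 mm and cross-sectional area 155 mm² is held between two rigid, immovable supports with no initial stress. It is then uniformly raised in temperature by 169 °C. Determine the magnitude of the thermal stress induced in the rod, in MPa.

Because both ends are immovable the net strain is zero, and the suppressed thermal strain is αΔT = 22.2×10⁻⁶ × 169 = 3751.8×10⁻⁶.
The stress required to suppress this strain is σ = Eε = 71×10³ × 3751.8×10⁻⁶ = 266.4 MPa, compressive since the rod is trying to expand.

σ ≈ 266 MPa (compressive)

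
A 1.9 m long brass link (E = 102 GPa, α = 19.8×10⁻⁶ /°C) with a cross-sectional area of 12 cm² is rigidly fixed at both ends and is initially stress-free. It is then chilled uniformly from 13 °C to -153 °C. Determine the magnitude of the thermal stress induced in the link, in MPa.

With length fixed, the mechanical strain must cancel the thermal strain αΔT = 19.8×10⁻⁶ × 166 = 3286.8×10⁻⁶.
Hence σ = E·αΔT = 102×10³ × 3286.8×10⁻⁶ = 335.3 MPa, tensile.

σ ≈ 335 MPa (tensile)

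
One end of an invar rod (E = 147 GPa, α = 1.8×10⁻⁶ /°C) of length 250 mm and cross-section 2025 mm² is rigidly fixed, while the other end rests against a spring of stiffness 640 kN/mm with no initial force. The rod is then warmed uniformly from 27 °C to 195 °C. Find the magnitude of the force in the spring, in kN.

Free thermal expansion: δ_free = αΔT L = 1.8×10⁻⁶ × 168 × 250 = 0.0756 mm.
With a force P in the spring, the elastic change of the rod is PL/(AE) and that of the spring is P/k; compatibility requires their sum to equal δ_free.
P [ L/(AE) + 1/k ] = δ_free → P [ 250/(2025×147×10³) + 1/(640×10³) ] = 0.0756.
P = 0.0756 / 2.402×10⁻⁶ = 31470 N.

P ≈ 31.5 kN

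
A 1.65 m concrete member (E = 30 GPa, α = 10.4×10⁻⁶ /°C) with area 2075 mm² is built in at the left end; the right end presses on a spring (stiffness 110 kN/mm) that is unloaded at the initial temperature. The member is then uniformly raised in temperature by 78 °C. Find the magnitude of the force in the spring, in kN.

If the spring were absent the member would lengthen by αΔT L = 10.4×10⁻⁶ × 78 × 1650 = 1.338 mm.
With a force P in the spring, the elastic change of the member is PL/(AE) and that of the spring is P/k; compatibility requires their sum to equal δ_free.
So P = δ_free / [L/(AE) + 1/k] = 1.338 / [ 1650/(2075×30×10³) + 1/(110×10³) ].
P = 1.338 / 3.56×10⁻⁵ = 37600 N.

P ≈ 37.6 kN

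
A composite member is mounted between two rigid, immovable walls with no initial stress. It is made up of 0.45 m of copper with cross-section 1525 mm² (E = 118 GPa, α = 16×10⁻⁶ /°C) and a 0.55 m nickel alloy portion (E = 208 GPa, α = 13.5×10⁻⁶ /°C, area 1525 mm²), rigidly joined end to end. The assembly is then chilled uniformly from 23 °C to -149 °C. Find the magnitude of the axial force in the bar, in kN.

P ≈ 594 kN (tensile)

If the supports were absent, the total length change would be Σ αᵢΔT Lᵢ = 16×10⁻⁶×172×450 + 13.5×10⁻⁶×172×550 = 2.515 mm.
The walls prevent any net length change, so an axial force P (same in every segment) develops. Compatibility: P · Σ Lᵢ/(AᵢEᵢ) = δ_free.
Σ Lᵢ/(AᵢEᵢ) = 450/(1525×118×10³) + 550/(1525×208×10³) = 4.235×10⁻⁶ mm/N.
P = 2.515 / 4.235×10⁻⁶ = 594000 N = 594 kN, tensile.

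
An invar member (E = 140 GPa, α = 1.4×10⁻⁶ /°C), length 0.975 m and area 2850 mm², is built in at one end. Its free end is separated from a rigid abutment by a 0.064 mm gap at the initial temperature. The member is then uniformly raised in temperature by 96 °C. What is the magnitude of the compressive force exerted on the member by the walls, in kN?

Unrestrained expansion: δ_free = αΔT L = 1.4×10⁻⁶ × 96 × 975 = 0.131 mm.
This exceeds the 0.064 mm gap, so the wall pushes back. The portion of expansion that must be recovered elastically is δ_free − gap = 0.131 − 0.064 = 0.06704 mm.
That suppressed elongation corresponds to σ = E·Δ/L = 140×10³ × 0.06704/975 = 9.626 MPa.
Force on the wall = σA = 9.626 × 2850 mm² = 27.43 kN.

P ≈ 27.4 kN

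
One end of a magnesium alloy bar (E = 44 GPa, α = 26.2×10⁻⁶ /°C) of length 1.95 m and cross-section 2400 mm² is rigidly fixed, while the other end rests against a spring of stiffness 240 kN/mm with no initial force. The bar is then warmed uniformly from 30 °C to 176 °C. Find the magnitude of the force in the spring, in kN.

P ≈ 330 kN

The unrestrained thermal change is αΔT L = 26.2×10⁻⁶ × 146 × 1950 = 7.459 mm.
Let P be the compressive force at the spring. The bar shortens elastically by PL/(AE) and the spring compresses by P/k; together these equal δ_free.
So P = δ_free / [L/(AE) + 1/k] = 7.459 / [ 1950/(2400×44×10³) + 1/(240×10³) ].
P = 7.459 / 2.263×10⁻⁵ = 329600 N.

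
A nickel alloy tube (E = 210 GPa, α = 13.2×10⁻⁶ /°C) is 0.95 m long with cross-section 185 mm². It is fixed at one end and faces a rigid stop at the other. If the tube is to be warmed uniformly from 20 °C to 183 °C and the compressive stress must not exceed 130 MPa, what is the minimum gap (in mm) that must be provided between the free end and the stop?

Free expansion if unrestrained: δ_free = αΔT L = 13.2×10⁻⁶ × 163 × 950 = 2.044 mm.
A stress of 130 MPa corresponds to the wall pushing the tube back by σL/E = 130×950/(210×10³) = 0.5881 mm.
So the gap has to take up the difference, g_min = δ_free − σL/E = 2.044 − 0.5881 = 1.456 mm.

g ≈ 1.46 mm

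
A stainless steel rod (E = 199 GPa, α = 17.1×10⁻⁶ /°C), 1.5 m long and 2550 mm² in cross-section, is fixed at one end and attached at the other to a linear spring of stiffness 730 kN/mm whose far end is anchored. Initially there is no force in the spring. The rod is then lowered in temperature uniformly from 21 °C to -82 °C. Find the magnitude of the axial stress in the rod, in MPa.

If the spring were absent the rod would shorten by αΔT L = 17.1×10⁻⁶ × 103 × 1500 = 2.642 mm.
Let P be the tensile force in the spring. The rod extends elastically by PL/(AE) and the spring stretches by P/k; together these equal δ_free.
So P = δ_free / [L/(AE) + 1/k] = 2.642 / [ 1500/(2550×199×10³) + 1/(730×10³) ].
P = 2.642 / 4.326×10⁻⁶ = 610700 N.
σ = P/A = 610700/2550 = 239.5 MPa.

σ ≈ 240 MPa (tensile)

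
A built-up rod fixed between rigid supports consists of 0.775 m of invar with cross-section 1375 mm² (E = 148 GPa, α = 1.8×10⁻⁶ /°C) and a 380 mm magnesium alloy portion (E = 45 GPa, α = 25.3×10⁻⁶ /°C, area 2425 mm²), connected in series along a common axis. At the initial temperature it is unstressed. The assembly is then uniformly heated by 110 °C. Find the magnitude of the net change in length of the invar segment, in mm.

|ΔL| ≈ 0.479 mm

Free thermal expansion of the whole bar: Σ αᵢΔT Lᵢ = 1.8×10⁻⁶×110×775 + 25.3×10⁻⁶×110×380 = 1.211 mm.
The rigid supports impose zero overall length change; the single axial force P common to all segments must satisfy P Σ Lᵢ/(AᵢEᵢ) = δ_free.
Σ Lᵢ/(AᵢEᵢ) = 775/(1375×148×10³) + 380/(2425×45×10³) = 7.291×10⁻⁶ mm/N.
P = 1.211 / 7.291×10⁻⁶ = 166100 N = 166.1 kN, compressive.
For the invar segment, free thermal change = 1.8×10⁻⁶×110×775 = 0.1535 mm and elastic change from P = 166100×775/(1375×148×10³) = 0.6326 mm; these oppose, so the net change is 0.479 mm (segment shortens).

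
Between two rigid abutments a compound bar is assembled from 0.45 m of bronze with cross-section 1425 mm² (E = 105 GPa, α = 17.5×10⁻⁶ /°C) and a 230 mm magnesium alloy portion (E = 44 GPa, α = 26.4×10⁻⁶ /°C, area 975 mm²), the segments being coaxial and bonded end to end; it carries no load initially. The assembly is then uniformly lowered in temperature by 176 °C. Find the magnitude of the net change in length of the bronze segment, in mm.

|ΔL| ≈ 0.504 mm

Free thermal contraction of the whole bar: Σ αᵢΔT Lᵢ = 17.5×10⁻⁶×176×450 + 26.4×10⁻⁶×176×230 = 2.455 mm.
The walls prevent any net length change, so an axial force P (same in every segment) develops. Compatibility: P · Σ Lᵢ/(AᵢEᵢ) = δ_free.
Σ Lᵢ/(AᵢEᵢ) = 450/(1425×105×10³) + 230/(975×44×10³) = 8.369×10⁻⁶ mm/N.
Hence P = δ_free / Σ(L/AE) = 2.455/8.369×10⁻⁶ = 293.3 kN (tensile).
For the bronze segment, free thermal change = 17.5×10⁻⁶×176×450 = 1.386 mm and elastic change from P = 293300×450/(1425×105×10³) = 0.8821 mm; these oppose, so the net change is 0.504 mm (segment shortens).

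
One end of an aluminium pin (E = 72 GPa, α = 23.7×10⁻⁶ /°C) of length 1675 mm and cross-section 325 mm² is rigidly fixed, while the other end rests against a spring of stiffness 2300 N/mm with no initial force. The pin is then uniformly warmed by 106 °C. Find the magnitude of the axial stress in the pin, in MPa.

σ ≈ 25.6 MPa (compressive)

The unrestrained thermal change is αΔT L = 23.7×10⁻⁶ × 106 × 1675 = 4.208 mm.
With a force P in the spring, the elastic change of the pin is PL/(AE) and that of the spring is P/k; compatibility requires their sum to equal δ_free.
So P = δ_free / [L/(AE) + 1/k] = 4.208 / [ 1675/(325×72×10³) + 1/(2300) ].
P = 4.208 / 0.0005064 = 8310 N.
σ = P/A = 8310/325 = 25.57 MPa.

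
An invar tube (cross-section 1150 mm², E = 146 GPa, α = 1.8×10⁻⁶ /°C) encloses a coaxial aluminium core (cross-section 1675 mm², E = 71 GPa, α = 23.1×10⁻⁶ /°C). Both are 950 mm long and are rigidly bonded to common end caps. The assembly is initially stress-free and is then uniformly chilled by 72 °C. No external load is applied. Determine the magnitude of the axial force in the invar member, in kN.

Equilibrium of a rigid end plate with no external load gives equal and opposite internal forces ±P in the two members. Since α_{aluminium} > α_{invar}, cooling drives the aluminium into tension and the invar into compression.
Setting the final lengths equal and cancelling L: (α₁ − α₂)ΔT = P/(A₁E₁) + P/(A₂E₂).
|α₁ − α₂|·ΔT = 21.3×10⁻⁶ × 72 = 0.001534.
1/(A₁E₁) + 1/(A₂E₂) = 1/(1150×146×10³) + 1/(1675×71×10³) = 1.436×10⁻⁸ N⁻¹.
So P = 0.001534 / 1.436×10⁻⁸ = 106.8 kN.

P ≈ 107 kN (compressive in the invar)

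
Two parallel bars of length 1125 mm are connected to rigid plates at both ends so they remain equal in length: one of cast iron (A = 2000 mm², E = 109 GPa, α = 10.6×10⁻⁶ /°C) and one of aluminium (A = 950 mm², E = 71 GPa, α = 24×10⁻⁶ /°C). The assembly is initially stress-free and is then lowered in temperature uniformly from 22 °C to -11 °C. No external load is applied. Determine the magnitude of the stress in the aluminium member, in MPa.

The aluminium has the larger α, so on cooling it would change length more than the cast iron if both were free. The rigid plates force a common final length, so the aluminium is put into tension and the cast iron into compression, with equal and opposite forces P (no external load).
Compatibility of the two members (thermal + elastic change equal): (α₁ − α₂)ΔT = P·[1/(A₁E₁) + 1/(A₂E₂)].
|α₁ − α₂|·ΔT = 13.4×10⁻⁶ × 33 = 0.0004422.
1/(A₁E₁) + 1/(A₂E₂) = 1/(2000×109×10³) + 1/(950×71×10³) = 1.941×10⁻⁸ N⁻¹.
So P = 0.0004422 / 1.941×10⁻⁸ = 22.78 kN.
σ_{aluminium} = P/A₂ = 22780/950 = 23.98 MPa, tensile.

σ ≈ 24 MPa (tensile)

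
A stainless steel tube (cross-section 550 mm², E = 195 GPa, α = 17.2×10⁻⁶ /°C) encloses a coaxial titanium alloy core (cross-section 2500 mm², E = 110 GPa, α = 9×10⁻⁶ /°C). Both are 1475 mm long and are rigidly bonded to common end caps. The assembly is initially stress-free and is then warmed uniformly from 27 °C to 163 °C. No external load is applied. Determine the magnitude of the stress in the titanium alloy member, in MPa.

σ ≈ 34.4 MPa (tensile)

Both members must finish at the same length. With the larger α, the stainless steel tends to over-expand; the plates restrain it, putting the stainless steel in compression and the titanium alloy in tension. With no external load the two internal forces are equal and opposite, magnitude P.
Compatibility of the two members (thermal + elastic change equal): (α₁ − α₂)ΔT = P·[1/(A₁E₁) + 1/(A₂E₂)].
|α₁ − α₂|·ΔT = 8.2×10⁻⁶ × 136 = 0.001115.
1/(A₁E₁) + 1/(A₂E₂) = 1/(550×195×10³) + 1/(2500×110×10³) = 1.296×10⁻⁸ N⁻¹.
So P = 0.001115 / 1.296×10⁻⁸ = 86.05 kN.
σ_{titanium alloy} = P/A₂ = 86050/2500 = 34.42 MPa, tensile.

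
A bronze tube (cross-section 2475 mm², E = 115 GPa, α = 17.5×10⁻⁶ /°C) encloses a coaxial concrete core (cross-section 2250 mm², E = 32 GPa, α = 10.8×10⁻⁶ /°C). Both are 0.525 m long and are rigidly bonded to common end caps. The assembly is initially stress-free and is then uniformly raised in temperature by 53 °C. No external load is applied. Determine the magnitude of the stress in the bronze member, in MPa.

σ ≈ 8.24 MPa (compressive)

Equilibrium of a rigid end plate with no external load gives equal and opposite internal forces ±P in the two members. Since α_{bronze} > α_{concrete}, heating drives the bronze into compression and the concrete into tension.
Equating the net (thermal + elastic) strains gives |α₁ − α₂|·ΔT = P·[1/(A₁E₁) + 1/(A₂E₂)].
|α₁ − α₂|·ΔT = 6.7×10⁻⁶ × 53 = 0.0003551.
1/(A₁E₁) + 1/(A₂E₂) = 1/(2475×115×10³) + 1/(2250×32×10³) = 1.74×10⁻⁸ N⁻¹.
P = 0.0003551 / 1.74×10⁻⁸ = 20410 N = 20.41 kN.
σ_{bronze} = P/A₁ = 20410/2475 = 8.245 MPa, compressive.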